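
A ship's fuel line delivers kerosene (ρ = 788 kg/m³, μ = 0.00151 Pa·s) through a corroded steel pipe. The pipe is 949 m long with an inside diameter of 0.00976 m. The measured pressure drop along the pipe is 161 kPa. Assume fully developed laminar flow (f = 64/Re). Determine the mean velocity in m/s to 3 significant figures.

V ≈ 0.334 m/s

For laminar flow, f = 64/Re with Re = ρVD/μ, so Darcy-Weisbach reduces to ΔP = 32μLV/D². Solving for V: V = ΔP·D²/(32μL) = 1.61e+05·(0.00976)²/(32·0.00151·949) = 0.3345 m/s.
Check: Re = ρVD/μ = 788·0.3345·0.00976/0.00151 = 1703 < 2300, so the laminar assumption holds.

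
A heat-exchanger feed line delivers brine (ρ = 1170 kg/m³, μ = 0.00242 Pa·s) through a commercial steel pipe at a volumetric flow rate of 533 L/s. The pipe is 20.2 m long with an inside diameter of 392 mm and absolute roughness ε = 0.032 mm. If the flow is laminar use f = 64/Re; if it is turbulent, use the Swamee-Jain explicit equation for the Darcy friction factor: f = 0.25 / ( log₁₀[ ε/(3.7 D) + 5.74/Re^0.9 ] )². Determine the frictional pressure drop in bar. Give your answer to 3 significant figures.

ΔP ≈ 0.0791 bar

Q = 533 L/s = 533/1000 = 0.533 m³/s.
Cross-sectional area A = πD²/4 = π(0.392)²/4 = 0.1207 m²; mean velocity V = Q/A = 0.533/0.1207 = 4.416 m/s.
Reynolds number Re = ρVD/μ = 1170 · 4.416 · 0.392 / 0.00242 = 8.37e+05.
Re > 4000 → turbulent. Relative roughness ε/D = 3.2e-05/0.392 = 8.16e-05. Swamee-Jain: f = 0.25/(log₁₀[8.16e-05/3.7 + 5.74/8.37e+05^0.9])² = 0.25/(log₁₀[2.21e-05 + 2.68e-05])² = 0.25/(-4.311)² = 0.01345.
Darcy-Weisbach: ΔP = f(L/D)(ρV²/2) = 0.01345·(20.2/0.392)·(1170·4.416²/2) = 0.01345·51.53·1.141e+04 = 7910 Pa.
ΔP = 7910 Pa = 0.0791 bar.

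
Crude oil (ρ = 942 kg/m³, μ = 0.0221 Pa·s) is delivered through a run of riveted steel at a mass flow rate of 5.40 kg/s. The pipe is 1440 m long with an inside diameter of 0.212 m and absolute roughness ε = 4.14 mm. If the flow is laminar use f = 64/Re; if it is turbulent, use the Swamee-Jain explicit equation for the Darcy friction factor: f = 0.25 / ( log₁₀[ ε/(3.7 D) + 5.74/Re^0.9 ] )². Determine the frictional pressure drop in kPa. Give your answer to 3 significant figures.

ΔP ≈ 3.68 kPa

A = πD²/4 = π(0.212)²/4 = 0.0353 m²; mean velocity V = ṁ/(ρA) = 5.4/(942 · 0.0353) = 0.1624 m/s.
Reynolds number Re = ρVD/μ = 942 · 0.1624 · 0.212 / 0.0221 = 1467.
Re < 2300 → laminar flow, so f = 64/Re = 64/1467 = 0.04361 (the turbulent correlation is not needed).
Darcy-Weisbach: ΔP = f(L/D)(ρV²/2) = 0.04361·(1440/0.212)·(942·0.1624²/2) = 0.04361·6792·12.42 = 3680 Pa.
ΔP = 3680 Pa = 3.68 kPa.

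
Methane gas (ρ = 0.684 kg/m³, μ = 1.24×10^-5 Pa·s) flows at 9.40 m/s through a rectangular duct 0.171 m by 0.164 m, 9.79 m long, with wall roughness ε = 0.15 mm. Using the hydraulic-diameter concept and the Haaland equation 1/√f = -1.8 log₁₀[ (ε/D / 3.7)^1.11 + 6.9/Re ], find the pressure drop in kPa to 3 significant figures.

ΔP ≈ 0.0387 kPa

Hydraulic diameter D_h = 4A/P = 4·(0.171·0.164)/(2·(0.171+0.164)) = 0.1122/0.67 = 0.1674 m.
Re = ρVD_h/μ = 0.684·9.4·0.1674/1.24e-05 = 8.681e+04.
ε/D_h = 0.00015/0.1674 = 0.000896; Haaland gives 1/√f = -1.8 log₁₀[9.69e-05+7.95e-05] = 6.756, so f = 0.02191.
ΔP = f(L/D_h)(ρV²/2) = 0.02191·9.79/0.1674·30.22 = 38.71 Pa.
ΔP = 0.0387 kPa.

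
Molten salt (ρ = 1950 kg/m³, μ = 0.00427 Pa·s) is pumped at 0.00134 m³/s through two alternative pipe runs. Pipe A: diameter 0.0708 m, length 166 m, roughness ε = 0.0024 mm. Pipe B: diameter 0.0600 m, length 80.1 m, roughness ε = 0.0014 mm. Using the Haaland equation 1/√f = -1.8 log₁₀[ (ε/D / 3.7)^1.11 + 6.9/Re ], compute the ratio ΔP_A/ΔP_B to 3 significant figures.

Pipe A: V = Q/A = 0.00134/0.003937 = 0.3404 m/s; Re = 1.1e+04; ε/D = 3.39e-05; Haaland → f = 0.03012; ΔP_A = f(L/D)(ρV²/2) = 7978 Pa.
Pipe B: V = Q/A = 0.00134/0.002827 = 0.4739 m/s; Re = 1.299e+04; ε/D = 2.33e-05; Haaland → f = 0.02881; ΔP_B = f(L/D)(ρV²/2) = 8422 Pa.
ΔP_A/ΔP_B = 7978/8422 = 0.947.

ΔP_A/ΔP_B ≈ 0.947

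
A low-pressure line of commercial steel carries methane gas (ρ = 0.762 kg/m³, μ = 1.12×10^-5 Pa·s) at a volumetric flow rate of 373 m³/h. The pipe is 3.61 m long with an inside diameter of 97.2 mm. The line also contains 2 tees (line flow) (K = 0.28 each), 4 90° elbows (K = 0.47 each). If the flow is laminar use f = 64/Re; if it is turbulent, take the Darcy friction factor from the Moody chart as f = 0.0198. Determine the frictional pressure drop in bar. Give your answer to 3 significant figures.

ΔP ≈ 0.00236 bar

Q = 373 m³/h = 373/3600 = 0.1036 m³/s.
Cross-sectional area A = πD²/4 = π(0.0972)²/4 = 0.00742 m²; mean velocity V = Q/A = 0.1036/0.00742 = 13.96 m/s.
Reynolds number Re = ρVD/μ = 0.762 · 13.96 · 0.0972 / 1.12e-05 = 9.234e+04.
Re > 4000 → turbulent; use the Moody-chart value f = 0.0198.
Total minor-loss coefficient ΣK = 2·0.28 + 4·0.47 = 2.44.
ΔP = [f·L/D + ΣK]·(ρV²/2) = [0.0198·3.61/0.0972 + 2.44]·(0.762·13.96²/2) = [0.7354 + 2.44]·74.28 = 235.9 Pa.
ΔP = 235.9 Pa = 0.00236 bar.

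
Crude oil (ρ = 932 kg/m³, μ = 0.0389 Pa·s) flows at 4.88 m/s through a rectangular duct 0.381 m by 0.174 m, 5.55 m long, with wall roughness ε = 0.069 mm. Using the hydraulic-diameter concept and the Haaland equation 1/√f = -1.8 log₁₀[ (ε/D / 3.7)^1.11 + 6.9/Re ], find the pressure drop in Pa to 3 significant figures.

ΔP ≈ 6270 Pa

Hydraulic diameter D_h = 4A/P = 4·(0.381·0.174)/(2·(0.381+0.174)) = 0.2652/1.11 = 0.2389 m.
Re = ρVD_h/μ = 932·4.88·0.2389/0.0389 = 2.793e+04.
ε/D_h = 6.9e-05/0.2389 = 0.000289; Haaland gives 1/√f = -1.8 log₁₀[2.76e-05+0.000247] = 6.41, so f = 0.02434.
ΔP = f(L/D_h)(ρV²/2) = 0.02434·5.55/0.2389·1.11e+04 = 6274 Pa.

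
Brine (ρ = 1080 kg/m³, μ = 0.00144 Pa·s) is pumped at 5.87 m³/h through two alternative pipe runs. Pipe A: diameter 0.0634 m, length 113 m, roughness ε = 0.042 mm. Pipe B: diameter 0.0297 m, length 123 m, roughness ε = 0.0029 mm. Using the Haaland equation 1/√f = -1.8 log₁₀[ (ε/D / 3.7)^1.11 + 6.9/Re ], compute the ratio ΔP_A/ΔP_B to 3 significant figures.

Pipe A: V = Q/A = 0.001631/0.003157 = 0.5165 m/s; Re = 2.456e+04; ε/D = 0.000662; Haaland → f = 0.02585; ΔP_A = f(L/D)(ρV²/2) = 6636 Pa.
Pipe B: V = Q/A = 0.001631/0.0006928 = 2.354 m/s; Re = 5.243e+04; ε/D = 9.76e-05; Haaland → f = 0.02078; ΔP_B = f(L/D)(ρV²/2) = 2.574e+05 Pa.
ΔP_A/ΔP_B = 6636/2.574e+05 = 0.0258.

ΔP_A/ΔP_B ≈ 0.0258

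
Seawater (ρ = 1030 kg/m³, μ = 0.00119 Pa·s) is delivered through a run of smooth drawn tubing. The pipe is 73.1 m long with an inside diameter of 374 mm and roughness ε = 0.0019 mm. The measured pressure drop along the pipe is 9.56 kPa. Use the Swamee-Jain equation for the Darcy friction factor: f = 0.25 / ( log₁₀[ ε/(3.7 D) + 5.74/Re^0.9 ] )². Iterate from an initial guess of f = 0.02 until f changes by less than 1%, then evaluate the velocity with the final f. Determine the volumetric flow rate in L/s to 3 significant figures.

Rearranging Darcy-Weisbach: V = √(2·ΔP·D/(f·L·ρ)). With ε/D = 1.9e-06/0.374 = 5.08e-06, iterate starting from f = 0.02:
  f = 0.02 → V = √(2·9560·0.374/(0.02·73.1·1030)) = 2.179 m/s; Re = ρVD/μ = 7.054e+05; f → 0.01242
  f = 0.01242 → V = 2.765 m/s; Re = 8.951e+05; f → 0.01195
  f = 0.01195 → V = 2.82 m/s; Re = 9.128e+05; f → 0.01191
Converged (Δf/f < 1%). With the final f = 0.01191: V = √(2·9560·0.374/(0.01191·73.1·1030)) = 2.824 m/s.
Q = V·A = 2.824·(π/4·0.374²) = 0.3103 m³/s = 310 L/s.

Q ≈ 310 L/s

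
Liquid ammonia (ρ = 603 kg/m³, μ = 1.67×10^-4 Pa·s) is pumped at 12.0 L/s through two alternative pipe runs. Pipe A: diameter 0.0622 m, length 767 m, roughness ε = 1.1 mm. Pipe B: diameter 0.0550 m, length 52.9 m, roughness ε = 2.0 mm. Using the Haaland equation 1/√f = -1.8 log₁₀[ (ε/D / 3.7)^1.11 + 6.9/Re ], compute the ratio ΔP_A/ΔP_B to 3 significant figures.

ΔP_A/ΔP_B ≈ 5.87

Pipe A: V = Q/A = 0.012/0.003039 = 3.949 m/s; Re = 8.87e+05; ε/D = 0.0177; Haaland → f = 0.04656; ΔP_A = f(L/D)(ρV²/2) = 2.7e+06 Pa.
Pipe B: V = Q/A = 0.012/0.002376 = 5.051 m/s; Re = 1.003e+06; ε/D = 0.0364; Haaland → f = 0.06218; ΔP_B = f(L/D)(ρV²/2) = 4.6e+05 Pa.
ΔP_A/ΔP_B = 2.7e+06/4.6e+05 = 5.87.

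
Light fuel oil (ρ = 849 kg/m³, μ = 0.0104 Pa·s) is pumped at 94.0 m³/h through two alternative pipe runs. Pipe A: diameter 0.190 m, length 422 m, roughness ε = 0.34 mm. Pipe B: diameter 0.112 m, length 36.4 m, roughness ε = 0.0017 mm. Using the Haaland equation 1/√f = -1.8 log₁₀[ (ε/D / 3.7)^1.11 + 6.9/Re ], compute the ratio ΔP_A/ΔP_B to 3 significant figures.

ΔP_A/ΔP_B ≈ 1.04

Pipe A: V = Q/A = 0.02611/0.02835 = 0.9209 m/s; Re = 1.428e+04; ε/D = 0.00179; Haaland → f = 0.03091; ΔP_A = f(L/D)(ρV²/2) = 2.472e+04 Pa.
Pipe B: V = Q/A = 0.02611/0.009852 = 2.65 m/s; Re = 2.423e+04; ε/D = 1.52e-05; Haaland → f = 0.02457; ΔP_B = f(L/D)(ρV²/2) = 2.381e+04 Pa.
ΔP_A/ΔP_B = 2.472e+04/2.381e+04 = 1.04.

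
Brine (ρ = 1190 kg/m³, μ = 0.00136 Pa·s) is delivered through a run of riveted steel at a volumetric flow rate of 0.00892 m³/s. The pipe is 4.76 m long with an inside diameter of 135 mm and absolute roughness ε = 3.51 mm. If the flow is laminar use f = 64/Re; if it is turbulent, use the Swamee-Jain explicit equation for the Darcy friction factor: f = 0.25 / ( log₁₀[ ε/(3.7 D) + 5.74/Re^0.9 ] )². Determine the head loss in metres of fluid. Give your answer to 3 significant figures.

h_f ≈ 0.0381 m

Cross-sectional area A = πD²/4 = π(0.135)²/4 = 0.01431 m²; mean velocity V = Q/A = 0.00892/0.01431 = 0.6232 m/s.
Reynolds number Re = ρVD/μ = 1190 · 0.6232 · 0.135 / 0.00136 = 7.361e+04.
Re > 4000 → turbulent. Relative roughness ε/D = 0.00351/0.135 = 0.026. Swamee-Jain: f = 0.25/(log₁₀[0.026/3.7 + 5.74/7.361e+04^0.9])² = 0.25/(log₁₀[0.00703 + 0.000239])² = 0.25/(-2.139)² = 0.05466.
Darcy-Weisbach: ΔP = f(L/D)(ρV²/2) = 0.05466·(4.76/0.135)·(1190·0.6232²/2) = 0.05466·35.26·231.1 = 445.3 Pa.
Head loss h_f = ΔP/(ρg) = 445.3/(1190·9.81) = 0.0381 m.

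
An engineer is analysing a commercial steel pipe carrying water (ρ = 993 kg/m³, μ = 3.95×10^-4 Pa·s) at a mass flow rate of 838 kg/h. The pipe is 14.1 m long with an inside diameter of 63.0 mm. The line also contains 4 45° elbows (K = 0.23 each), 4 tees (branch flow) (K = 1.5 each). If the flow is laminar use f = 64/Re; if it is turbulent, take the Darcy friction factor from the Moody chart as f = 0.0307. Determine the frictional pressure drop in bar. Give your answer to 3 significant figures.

ΔP ≈ 3.87×10^-4 bar

ṁ = 838 kg/h = 838/3600 = 0.2328 kg/s.
A = πD²/4 = π(0.063)²/4 = 0.003117 m²; mean velocity V = ṁ/(ρA) = 0.2328/(993 · 0.003117) = 0.0752 m/s.
Reynolds number Re = ρVD/μ = 993 · 0.0752 · 0.063 / 0.000395 = 1.191e+04.
Re > 4000 → turbulent; use the Moody-chart value f = 0.0307.
Total minor-loss coefficient ΣK = 4·0.23 + 4·1.5 = 6.92.
ΔP = [f·L/D + ΣK]·(ρV²/2) = [0.0307·14.1/0.063 + 6.92]·(993·0.0752²/2) = [6.871 + 6.92]·2.808 = 38.72 Pa.
ΔP = 38.72 Pa = 3.87×10^-4 bar.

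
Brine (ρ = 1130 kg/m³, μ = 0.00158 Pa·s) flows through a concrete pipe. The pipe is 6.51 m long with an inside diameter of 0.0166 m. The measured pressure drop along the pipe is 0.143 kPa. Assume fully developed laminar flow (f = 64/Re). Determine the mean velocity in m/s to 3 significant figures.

V ≈ 0.120 m/s

For laminar flow, f = 64/Re with Re = ρVD/μ, so Darcy-Weisbach reduces to ΔP = 32μLV/D². Solving for V: V = ΔP·D²/(32μL) = 143·(0.0166)²/(32·0.00158·6.51) = 0.1197 m/s.
Check: Re = ρVD/μ = 1130·0.1197·0.0166/0.00158 = 1421 < 2300, so the laminar assumption holds.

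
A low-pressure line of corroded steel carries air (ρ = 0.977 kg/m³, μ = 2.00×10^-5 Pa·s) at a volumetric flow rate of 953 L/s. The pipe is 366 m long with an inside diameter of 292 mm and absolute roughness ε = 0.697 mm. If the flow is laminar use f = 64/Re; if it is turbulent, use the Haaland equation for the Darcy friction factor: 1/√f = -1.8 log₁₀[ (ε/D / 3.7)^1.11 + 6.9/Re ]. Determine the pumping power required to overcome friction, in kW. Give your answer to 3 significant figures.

Q = 953 L/s = 953/1000 = 0.953 m³/s.
Cross-sectional area A = πD²/4 = π(0.292)²/4 = 0.06697 m²; mean velocity V = Q/A = 0.953/0.06697 = 14.23 m/s.
Reynolds number Re = ρVD/μ = 0.977 · 14.23 · 0.292 / 2e-05 = 2.03e+05.
Re > 4000 → turbulent. Relative roughness ε/D = 0.000697/0.292 = 0.00239. Haaland: 1/√f = -1.8 log₁₀[(0.00239/3.7)^1.11 + 6.9/2.03e+05] = -1.8 log₁₀[0.000288 + 3.4e-05] = 6.287, so f = 0.0253.
Darcy-Weisbach: ΔP = f(L/D)(ρV²/2) = 0.0253·(366/0.292)·(0.977·14.23²/2) = 0.0253·1253·98.93 = 3137 Pa.
Pumping power P = QΔP = 0.953·3137 = 2990 W = 2.99 kW.

P ≈ 2.99 kW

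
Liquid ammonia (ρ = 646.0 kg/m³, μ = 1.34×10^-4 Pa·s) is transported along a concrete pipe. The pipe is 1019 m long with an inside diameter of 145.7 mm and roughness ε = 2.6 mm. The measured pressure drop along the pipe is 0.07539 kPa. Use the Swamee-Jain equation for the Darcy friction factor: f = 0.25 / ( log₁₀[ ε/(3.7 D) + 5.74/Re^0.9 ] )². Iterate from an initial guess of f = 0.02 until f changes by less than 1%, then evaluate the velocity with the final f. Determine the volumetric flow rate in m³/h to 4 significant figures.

Q ≈ 1.558 m³/h

Rearranging Darcy-Weisbach: V = √(2·ΔP·D/(f·L·ρ)). With ε/D = 0.0026/0.1457 = 0.0178, iterate starting from f = 0.02:
  f = 0.02 → V = √(2·75.39·0.1457/(0.02·1019·646)) = 0.04085 m/s; Re = ρVD/μ = 2.869e+04; f → 0.04855
  f = 0.04855 → V = 0.02622 m/s; Re = 1.841e+04; f → 0.04949
  f = 0.04949 → V = 0.02597 m/s; Re = 1.824e+04; f → 0.04951
Converged (Δf/f < 1%). With the final f = 0.04951: V = √(2·75.39·0.1457/(0.04951·1019·646)) = 0.02596 m/s.
Q = V·A = 0.02596·(π/4·0.1457²) = 0.0004329 m³/s = 1.558 m³/h.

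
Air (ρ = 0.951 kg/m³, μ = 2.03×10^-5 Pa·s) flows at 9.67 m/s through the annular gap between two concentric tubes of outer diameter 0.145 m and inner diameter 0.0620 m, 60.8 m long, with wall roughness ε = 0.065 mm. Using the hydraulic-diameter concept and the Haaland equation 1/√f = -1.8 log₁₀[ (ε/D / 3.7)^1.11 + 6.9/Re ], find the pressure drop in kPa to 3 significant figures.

ΔP ≈ 0.787 kPa

Hydraulic diameter D_h = 4A/P = D_o - D_i = 0.145 - 0.062 = 0.083 m.
Re = ρVD_h/μ = 0.951·9.67·0.083/2.03e-05 = 3.76e+04.
ε/D_h = 6.5e-05/0.083 = 0.000783; Haaland gives 1/√f = -1.8 log₁₀[8.35e-05+0.000184] = 6.432, so f = 0.02417.
ΔP = f(L/D_h)(ρV²/2) = 0.02417·60.8/0.083·44.46 = 787.2 Pa.
ΔP = 0.787 kPa.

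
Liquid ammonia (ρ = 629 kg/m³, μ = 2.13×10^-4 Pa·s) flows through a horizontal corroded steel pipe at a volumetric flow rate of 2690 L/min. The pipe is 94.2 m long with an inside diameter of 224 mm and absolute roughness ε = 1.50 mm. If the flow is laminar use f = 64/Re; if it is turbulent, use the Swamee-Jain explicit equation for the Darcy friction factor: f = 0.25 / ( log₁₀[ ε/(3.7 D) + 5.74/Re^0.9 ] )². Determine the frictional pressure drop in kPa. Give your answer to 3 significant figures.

ΔP ≈ 5.72 kPa

Q = 2690 L/min = 2690/60000 = 0.04483 m³/s.
Cross-sectional area A = πD²/4 = π(0.224)²/4 = 0.03941 m²; mean velocity V = Q/A = 0.04483/0.03941 = 1.138 m/s.
Reynolds number Re = ρVD/μ = 629 · 1.138 · 0.224 / 0.000213 = 7.525e+05.
Re > 4000 → turbulent. Relative roughness ε/D = 0.0015/0.224 = 0.0067. Swamee-Jain: f = 0.25/(log₁₀[0.0067/3.7 + 5.74/7.525e+05^0.9])² = 0.25/(log₁₀[0.00181 + 2.95e-05])² = 0.25/(-2.735)² = 0.03341.
Darcy-Weisbach: ΔP = f(L/D)(ρV²/2) = 0.03341·(94.2/0.224)·(629·1.138²/2) = 0.03341·420.5·407.1 = 5720 Pa.
ΔP = 5720 Pa = 5.72 kPa.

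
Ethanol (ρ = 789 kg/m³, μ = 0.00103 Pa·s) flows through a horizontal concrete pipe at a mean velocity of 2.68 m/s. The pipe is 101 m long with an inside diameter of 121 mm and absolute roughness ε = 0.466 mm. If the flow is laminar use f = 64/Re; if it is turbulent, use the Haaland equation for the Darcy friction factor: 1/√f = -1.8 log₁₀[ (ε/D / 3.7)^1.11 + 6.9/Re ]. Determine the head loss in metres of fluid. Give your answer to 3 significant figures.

Reynolds number Re = ρVD/μ = 789 · 2.68 · 0.121 / 0.00103 = 2.484e+05.
Re > 4000 → turbulent. Relative roughness ε/D = 0.000466/0.121 = 0.00385. Haaland: 1/√f = -1.8 log₁₀[(0.00385/3.7)^1.11 + 6.9/2.484e+05] = -1.8 log₁₀[0.000489 + 2.78e-05] = 5.916, so f = 0.02857.
Darcy-Weisbach: ΔP = f(L/D)(ρV²/2) = 0.02857·(101/0.121)·(789·2.68²/2) = 0.02857·834.7·2833 = 6.758e+04 Pa.
Head loss h_f = ΔP/(ρg) = 6.758e+04/(789·9.81) = 8.73 m.

h_f ≈ 8.73 m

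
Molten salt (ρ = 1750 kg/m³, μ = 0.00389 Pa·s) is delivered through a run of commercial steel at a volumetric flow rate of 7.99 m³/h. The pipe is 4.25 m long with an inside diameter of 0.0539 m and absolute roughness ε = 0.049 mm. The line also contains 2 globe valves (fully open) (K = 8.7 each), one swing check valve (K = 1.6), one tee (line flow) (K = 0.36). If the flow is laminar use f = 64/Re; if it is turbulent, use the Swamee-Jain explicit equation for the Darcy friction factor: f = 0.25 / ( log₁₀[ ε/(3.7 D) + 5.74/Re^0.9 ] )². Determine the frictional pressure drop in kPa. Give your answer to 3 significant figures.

ΔP ≈ 17.8 kPa

Q = 7.99 m³/h = 7.99/3600 = 0.002219 m³/s.
Cross-sectional area A = πD²/4 = π(0.0539)²/4 = 0.002282 m²; mean velocity V = Q/A = 0.002219/0.002282 = 0.9727 m/s.
Reynolds number Re = ρVD/μ = 1750 · 0.9727 · 0.0539 / 0.00389 = 2.359e+04.
Re > 4000 → turbulent. Relative roughness ε/D = 4.9e-05/0.0539 = 0.000909. Swamee-Jain: f = 0.25/(log₁₀[0.000909/3.7 + 5.74/2.359e+04^0.9])² = 0.25/(log₁₀[0.000246 + 0.000666])² = 0.25/(-3.04)² = 0.02705.
Total minor-loss coefficient ΣK = 2·8.7 + 1·1.6 + 1·0.36 = 19.4.
ΔP = [f·L/D + ΣK]·(ρV²/2) = [0.02705·4.25/0.0539 + 19.4]·(1750·0.9727²/2) = [2.133 + 19.4]·827.9 = 1.779e+04 Pa.
ΔP = 1.779e+04 Pa = 17.8 kPa.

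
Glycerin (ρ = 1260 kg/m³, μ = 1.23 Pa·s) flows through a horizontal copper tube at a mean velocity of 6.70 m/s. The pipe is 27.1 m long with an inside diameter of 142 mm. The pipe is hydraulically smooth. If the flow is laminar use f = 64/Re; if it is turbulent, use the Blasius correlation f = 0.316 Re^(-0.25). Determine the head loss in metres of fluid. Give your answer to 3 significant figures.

Reynolds number Re = ρVD/μ = 1260 · 6.7 · 0.142 / 1.23 = 974.6.
Re < 2300 → laminar flow, so f = 64/Re = 64/974.6 = 0.06567 (the turbulent correlation is not needed).
Darcy-Weisbach: ΔP = f(L/D)(ρV²/2) = 0.06567·(27.1/0.142)·(1260·6.7²/2) = 0.06567·190.8·2.828e+04 = 3.544e+05 Pa.
Head loss h_f = ΔP/(ρg) = 3.544e+05/(1260·9.81) = 28.7 m.

h_f ≈ 28.7 m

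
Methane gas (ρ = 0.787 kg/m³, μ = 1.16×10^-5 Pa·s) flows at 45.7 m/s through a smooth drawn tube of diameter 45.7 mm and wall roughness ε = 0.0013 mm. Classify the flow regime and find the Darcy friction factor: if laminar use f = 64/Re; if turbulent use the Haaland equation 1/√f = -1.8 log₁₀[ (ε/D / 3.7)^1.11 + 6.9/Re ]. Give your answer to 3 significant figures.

Re = ρVD/μ = 0.787·45.7·0.0457/1.16e-05 = 1.417e+05.
Re > 4000 → turbulent. ε/D = 1.3e-06/0.0457 = 2.84e-05; Haaland: 1/√f = -1.8 log₁₀[2.11e-06 + 4.87e-05] = 7.729, so f = 0.01674.

f ≈ 0.0167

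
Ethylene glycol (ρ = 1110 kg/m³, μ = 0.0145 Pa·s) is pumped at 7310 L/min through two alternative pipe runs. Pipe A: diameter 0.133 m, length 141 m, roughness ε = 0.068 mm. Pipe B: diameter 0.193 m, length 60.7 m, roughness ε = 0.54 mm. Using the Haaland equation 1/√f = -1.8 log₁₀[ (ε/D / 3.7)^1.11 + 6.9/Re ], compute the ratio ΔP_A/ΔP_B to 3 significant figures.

Pipe A: V = Q/A = 0.1218/0.01389 = 8.769 m/s; Re = 8.929e+04; ε/D = 0.000511; Haaland → f = 0.02041; ΔP_A = f(L/D)(ρV²/2) = 9.236e+05 Pa.
Pipe B: V = Q/A = 0.1218/0.02926 = 4.164 m/s; Re = 6.153e+04; ε/D = 0.0028; Haaland → f = 0.02764; ΔP_B = f(L/D)(ρV²/2) = 8.366e+04 Pa.
ΔP_A/ΔP_B = 9.236e+05/8.366e+04 = 11.0.

ΔP_A/ΔP_B ≈ 11.0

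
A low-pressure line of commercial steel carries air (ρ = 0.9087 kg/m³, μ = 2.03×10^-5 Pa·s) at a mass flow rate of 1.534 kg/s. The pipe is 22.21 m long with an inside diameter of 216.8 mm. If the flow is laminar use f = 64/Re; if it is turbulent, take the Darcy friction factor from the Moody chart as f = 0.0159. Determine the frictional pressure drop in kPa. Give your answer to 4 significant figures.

ΔP ≈ 1.548 kPa

A = πD²/4 = π(0.2168)²/4 = 0.03692 m²; mean velocity V = ṁ/(ρA) = 1.534/(0.9087 · 0.03692) = 45.73 m/s.
Reynolds number Re = ρVD/μ = 0.9087 · 45.73 · 0.2168 / 2.03e-05 = 4.438e+05.
Re > 4000 → turbulent; use the Moody-chart value f = 0.0159.
Darcy-Weisbach: ΔP = f(L/D)(ρV²/2) = 0.0159·(22.21/0.2168)·(0.9087·45.73²/2) = 0.0159·102.4·950.1 = 1548 Pa.
ΔP = 1548 Pa = 1.548 kPa.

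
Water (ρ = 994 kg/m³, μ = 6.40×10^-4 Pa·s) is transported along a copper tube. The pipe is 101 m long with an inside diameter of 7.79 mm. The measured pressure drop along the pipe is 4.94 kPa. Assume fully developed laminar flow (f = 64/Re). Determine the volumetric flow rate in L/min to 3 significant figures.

Q ≈ 0.414 L/min

For laminar flow, f = 64/Re with Re = ρVD/μ, so Darcy-Weisbach reduces to ΔP = 32μLV/D². Solving for V: V = ΔP·D²/(32μL) = 4940·(0.00779)²/(32·0.00064·101) = 0.1449 m/s.
Check: Re = ρVD/μ = 994·0.1449·0.00779/0.00064 = 1753 < 2300, so the laminar assumption holds.
Q = V·A = 0.1449·(π/4·0.00779²) = 6.907e-06 m³/s = 0.414 L/min.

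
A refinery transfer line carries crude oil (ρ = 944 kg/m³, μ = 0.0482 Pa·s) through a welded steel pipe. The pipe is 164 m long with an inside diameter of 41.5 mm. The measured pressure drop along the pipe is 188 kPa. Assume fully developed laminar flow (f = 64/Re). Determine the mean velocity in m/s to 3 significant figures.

V ≈ 1.28 m/s

For laminar flow, f = 64/Re with Re = ρVD/μ, so Darcy-Weisbach reduces to ΔP = 32μLV/D². Solving for V: V = ΔP·D²/(32μL) = 1.88e+05·(0.0415)²/(32·0.0482·164) = 1.28 m/s.
Check: Re = ρVD/μ = 944·1.28·0.0415/0.0482 = 1040 < 2300, so the laminar assumption holds.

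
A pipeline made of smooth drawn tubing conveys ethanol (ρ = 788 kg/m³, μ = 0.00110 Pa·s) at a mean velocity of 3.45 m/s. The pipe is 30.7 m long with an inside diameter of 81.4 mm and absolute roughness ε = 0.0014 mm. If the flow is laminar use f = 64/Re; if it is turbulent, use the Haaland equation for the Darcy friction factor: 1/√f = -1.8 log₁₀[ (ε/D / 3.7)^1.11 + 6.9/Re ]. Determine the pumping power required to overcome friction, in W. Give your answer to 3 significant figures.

Reynolds number Re = ρVD/μ = 788 · 3.45 · 0.0814 / 0.0011 = 2.012e+05.
Re > 4000 → turbulent. Relative roughness ε/D = 1.4e-06/0.0814 = 1.72e-05. Haaland: 1/√f = -1.8 log₁₀[(1.72e-05/3.7)^1.11 + 6.9/2.012e+05] = -1.8 log₁₀[1.2e-06 + 3.43e-05] = 8.01, so f = 0.01559.
Darcy-Weisbach: ΔP = f(L/D)(ρV²/2) = 0.01559·(30.7/0.0814)·(788·3.45²/2) = 0.01559·377.1·4690 = 2.757e+04 Pa.
Q = V·A = 3.45·0.005204 = 0.01795 m³/s.
Pumping power P = QΔP = 0.01795·2.757e+04 = 495.0 W = 495 W.

P ≈ 495 W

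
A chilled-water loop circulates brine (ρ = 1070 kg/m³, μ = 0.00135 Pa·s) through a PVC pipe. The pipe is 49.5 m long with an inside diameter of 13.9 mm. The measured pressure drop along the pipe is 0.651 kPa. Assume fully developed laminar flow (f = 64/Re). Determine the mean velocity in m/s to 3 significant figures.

V ≈ 0.0588 m/s

For laminar flow, f = 64/Re with Re = ρVD/μ, so Darcy-Weisbach reduces to ΔP = 32μLV/D². Solving for V: V = ΔP·D²/(32μL) = 651·(0.0139)²/(32·0.00135·49.5) = 0.05882 m/s.
Check: Re = ρVD/μ = 1070·0.05882·0.0139/0.00135 = 648 < 2300, so the laminar assumption holds.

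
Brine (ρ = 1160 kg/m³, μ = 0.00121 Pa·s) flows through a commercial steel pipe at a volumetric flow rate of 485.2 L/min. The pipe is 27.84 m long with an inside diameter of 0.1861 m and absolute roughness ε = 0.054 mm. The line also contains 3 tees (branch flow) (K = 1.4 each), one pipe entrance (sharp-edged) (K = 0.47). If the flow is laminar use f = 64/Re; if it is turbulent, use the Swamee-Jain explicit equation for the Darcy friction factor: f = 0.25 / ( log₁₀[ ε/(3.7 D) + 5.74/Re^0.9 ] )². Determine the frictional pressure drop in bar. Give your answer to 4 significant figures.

Q = 485.2 L/min = 485.2/60000 = 0.008087 m³/s.
Cross-sectional area A = πD²/4 = π(0.1861)²/4 = 0.0272 m²; mean velocity V = Q/A = 0.008087/0.0272 = 0.2973 m/s.
Reynolds number Re = ρVD/μ = 1160 · 0.2973 · 0.1861 / 0.00121 = 5.304e+04.
Re > 4000 → turbulent. Relative roughness ε/D = 5.4e-05/0.1861 = 0.00029. Swamee-Jain: f = 0.25/(log₁₀[0.00029/3.7 + 5.74/5.304e+04^0.9])² = 0.25/(log₁₀[7.84e-05 + 0.000321])² = 0.25/(-3.398)² = 0.02165.
Total minor-loss coefficient ΣK = 3·1.4 + 1·0.47 = 4.67.
ΔP = [f·L/D + ΣK]·(ρV²/2) = [0.02165·27.84/0.1861 + 4.67]·(1160·0.2973²/2) = [3.238 + 4.67]·51.26 = 405.4 Pa.
ΔP = 405.4 Pa = 0.004054 bar.

ΔP ≈ 0.004054 bar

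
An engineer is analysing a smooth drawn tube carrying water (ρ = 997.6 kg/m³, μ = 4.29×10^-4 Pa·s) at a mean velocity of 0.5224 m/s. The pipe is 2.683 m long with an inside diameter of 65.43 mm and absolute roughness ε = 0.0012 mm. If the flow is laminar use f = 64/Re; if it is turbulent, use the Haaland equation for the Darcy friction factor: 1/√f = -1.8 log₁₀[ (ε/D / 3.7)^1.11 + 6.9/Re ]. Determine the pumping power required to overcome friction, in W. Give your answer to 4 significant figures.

P ≈ 0.1840 W

Reynolds number Re = ρVD/μ = 997.6 · 0.5224 · 0.06543 / 0.000429 = 7.948e+04.
Re > 4000 → turbulent. Relative roughness ε/D = 1.2e-06/0.06543 = 1.83e-05. Haaland: 1/√f = -1.8 log₁₀[(1.83e-05/3.7)^1.11 + 6.9/7.948e+04] = -1.8 log₁₀[1.29e-06 + 8.68e-05] = 7.299, so f = 0.01877.
Darcy-Weisbach: ΔP = f(L/D)(ρV²/2) = 0.01877·(2.683/0.06543)·(997.6·0.5224²/2) = 0.01877·41.01·136.1 = 104.8 Pa.
Q = V·A = 0.5224·0.003362 = 0.001756 m³/s.
Pumping power P = QΔP = 0.001756·104.8 = 0.18403 W = 0.1840 W.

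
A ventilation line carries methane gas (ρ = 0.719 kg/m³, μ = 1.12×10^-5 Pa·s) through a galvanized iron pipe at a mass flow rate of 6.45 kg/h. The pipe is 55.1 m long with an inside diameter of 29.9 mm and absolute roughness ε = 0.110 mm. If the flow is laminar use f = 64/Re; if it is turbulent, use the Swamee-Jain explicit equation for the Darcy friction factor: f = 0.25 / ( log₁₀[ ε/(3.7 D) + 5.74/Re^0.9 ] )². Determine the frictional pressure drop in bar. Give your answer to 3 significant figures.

ΔP ≈ 0.00329 bar

ṁ = 6.45 kg/h = 6.45/3600 = 0.001792 kg/s.
A = πD²/4 = π(0.0299)²/4 = 0.0007022 m²; mean velocity V = ṁ/(ρA) = 0.001792/(0.719 · 0.0007022) = 3.549 m/s.
Reynolds number Re = ρVD/μ = 0.719 · 3.549 · 0.0299 / 1.12e-05 = 6812.
Re > 4000 → turbulent. Relative roughness ε/D = 0.00011/0.0299 = 0.00368. Swamee-Jain: f = 0.25/(log₁₀[0.00368/3.7 + 5.74/6812^0.9])² = 0.25/(log₁₀[0.000994 + 0.00204])² = 0.25/(-2.518)² = 0.03942.
Darcy-Weisbach: ΔP = f(L/D)(ρV²/2) = 0.03942·(55.1/0.0299)·(0.719·3.549²/2) = 0.03942·1843·4.528 = 328.9 Pa.
ΔP = 328.9 Pa = 0.00329 bar.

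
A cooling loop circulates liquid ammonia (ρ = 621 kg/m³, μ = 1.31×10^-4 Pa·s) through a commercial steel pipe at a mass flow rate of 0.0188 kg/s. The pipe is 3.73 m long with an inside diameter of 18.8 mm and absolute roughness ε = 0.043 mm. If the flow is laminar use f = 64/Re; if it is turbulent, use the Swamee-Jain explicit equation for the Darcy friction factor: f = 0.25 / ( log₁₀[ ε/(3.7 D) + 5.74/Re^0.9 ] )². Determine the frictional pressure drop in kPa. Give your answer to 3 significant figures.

A = πD²/4 = π(0.0188)²/4 = 0.0002776 m²; mean velocity V = ṁ/(ρA) = 0.0188/(621 · 0.0002776) = 0.1091 m/s.
Reynolds number Re = ρVD/μ = 621 · 0.1091 · 0.0188 / 0.000131 = 9719.
Re > 4000 → turbulent. Relative roughness ε/D = 4.3e-05/0.0188 = 0.00229. Swamee-Jain: f = 0.25/(log₁₀[0.00229/3.7 + 5.74/9719^0.9])² = 0.25/(log₁₀[0.000618 + 0.00148])² = 0.25/(-2.678)² = 0.03485.
Darcy-Weisbach: ΔP = f(L/D)(ρV²/2) = 0.03485·(3.73/0.0188)·(621·0.1091²/2) = 0.03485·198.4·3.693 = 25.54 Pa.
ΔP = 25.54 Pa = 0.0255 kPa.

ΔP ≈ 0.0255 kPa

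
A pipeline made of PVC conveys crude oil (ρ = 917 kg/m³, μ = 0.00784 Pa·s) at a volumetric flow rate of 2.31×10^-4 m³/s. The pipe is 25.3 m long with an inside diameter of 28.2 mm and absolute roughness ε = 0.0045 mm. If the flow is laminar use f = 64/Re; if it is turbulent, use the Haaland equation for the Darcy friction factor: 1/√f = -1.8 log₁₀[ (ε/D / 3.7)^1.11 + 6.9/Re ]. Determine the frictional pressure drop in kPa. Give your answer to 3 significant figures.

ΔP ≈ 2.95 kPa

Cross-sectional area A = πD²/4 = π(0.0282)²/4 = 0.0006246 m²; mean velocity V = Q/A = 0.000231/0.0006246 = 0.3698 m/s.
Reynolds number Re = ρVD/μ = 917 · 0.3698 · 0.0282 / 0.00784 = 1220.
Re < 2300 → laminar flow, so f = 64/Re = 64/1220 = 0.05246 (the turbulent correlation is not needed).
Darcy-Weisbach: ΔP = f(L/D)(ρV²/2) = 0.05246·(25.3/0.0282)·(917·0.3698²/2) = 0.05246·897.2·62.72 = 2952 Pa.
ΔP = 2952 Pa = 2.95 kPa.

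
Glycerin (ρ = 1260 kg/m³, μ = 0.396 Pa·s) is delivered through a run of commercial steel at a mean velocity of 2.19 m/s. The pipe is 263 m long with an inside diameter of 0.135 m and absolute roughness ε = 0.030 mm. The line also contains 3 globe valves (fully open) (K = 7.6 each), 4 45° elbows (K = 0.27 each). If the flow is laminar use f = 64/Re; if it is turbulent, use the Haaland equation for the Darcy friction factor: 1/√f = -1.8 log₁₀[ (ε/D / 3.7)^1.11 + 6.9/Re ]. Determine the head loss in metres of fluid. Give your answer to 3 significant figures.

h_f ≈ 38.2 m

Reynolds number Re = ρVD/μ = 1260 · 2.19 · 0.135 / 0.396 = 940.7.
Re < 2300 → laminar flow, so f = 64/Re = 64/940.7 = 0.06803 (the turbulent correlation is not needed).
Total minor-loss coefficient ΣK = 3·7.6 + 4·0.27 = 23.9.
ΔP = [f·L/D + ΣK]·(ρV²/2) = [0.06803·263/0.135 + 23.9]·(1260·2.19²/2) = [132.5 + 23.9]·3022 = 4.726e+05 Pa.
Head loss h_f = ΔP/(ρg) = 4.726e+05/(1260·9.81) = 38.2 m.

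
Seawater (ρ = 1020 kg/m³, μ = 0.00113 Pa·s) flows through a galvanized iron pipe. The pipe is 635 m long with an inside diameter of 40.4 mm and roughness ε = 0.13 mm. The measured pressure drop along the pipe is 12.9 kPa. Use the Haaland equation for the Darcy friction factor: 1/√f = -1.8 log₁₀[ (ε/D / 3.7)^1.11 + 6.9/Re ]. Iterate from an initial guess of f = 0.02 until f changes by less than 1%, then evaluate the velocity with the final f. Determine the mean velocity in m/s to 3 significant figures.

Rearranging Darcy-Weisbach: V = √(2·ΔP·D/(f·L·ρ)). With ε/D = 0.00013/0.0404 = 0.00322, iterate starting from f = 0.02:
  f = 0.02 → V = √(2·1.29e+04·0.0404/(0.02·635·1020)) = 0.2837 m/s; Re = ρVD/μ = 1.034e+04; f → 0.03495
  f = 0.03495 → V = 0.2146 m/s; Re = 7825; f → 0.0369
  f = 0.0369 → V = 0.2088 m/s; Re = 7615; f → 0.03711
Converged (Δf/f < 1%). With the final f = 0.03711: V = √(2·1.29e+04·0.0404/(0.03711·635·1020)) = 0.2082 m/s.

V ≈ 0.208 m/s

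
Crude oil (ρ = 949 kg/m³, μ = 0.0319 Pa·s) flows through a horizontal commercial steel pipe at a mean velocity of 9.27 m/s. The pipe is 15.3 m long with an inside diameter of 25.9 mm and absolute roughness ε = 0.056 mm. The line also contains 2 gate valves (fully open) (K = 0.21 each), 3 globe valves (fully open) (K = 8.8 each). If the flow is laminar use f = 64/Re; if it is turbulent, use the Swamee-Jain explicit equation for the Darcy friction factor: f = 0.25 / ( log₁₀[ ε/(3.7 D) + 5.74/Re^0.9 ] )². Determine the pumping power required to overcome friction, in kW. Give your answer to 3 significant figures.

P ≈ 9.71 kW

Reynolds number Re = ρVD/μ = 949 · 9.27 · 0.0259 / 0.0319 = 7143.
Re > 4000 → turbulent. Relative roughness ε/D = 5.6e-05/0.0259 = 0.00216. Swamee-Jain: f = 0.25/(log₁₀[0.00216/3.7 + 5.74/7143^0.9])² = 0.25/(log₁₀[0.000584 + 0.00195])² = 0.25/(-2.596)² = 0.0371.
Total minor-loss coefficient ΣK = 2·0.21 + 3·8.8 = 26.8.
ΔP = [f·L/D + ΣK]·(ρV²/2) = [0.0371·15.3/0.0259 + 26.8]·(949·9.27²/2) = [21.92 + 26.8]·4.078e+04 = 1.987e+06 Pa.
Q = V·A = 9.27·0.0005269 = 0.004884 m³/s.
Pumping power P = QΔP = 0.004884·1.987e+06 = 9706 W = 9.71 kW.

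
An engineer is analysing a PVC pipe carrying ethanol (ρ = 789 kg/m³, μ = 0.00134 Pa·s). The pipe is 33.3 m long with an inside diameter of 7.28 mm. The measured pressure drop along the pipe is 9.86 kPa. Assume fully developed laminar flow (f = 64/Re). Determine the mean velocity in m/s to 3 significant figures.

For laminar flow, f = 64/Re with Re = ρVD/μ, so Darcy-Weisbach reduces to ΔP = 32μLV/D². Solving for V: V = ΔP·D²/(32μL) = 9860·(0.00728)²/(32·0.00134·33.3) = 0.366 m/s.
Check: Re = ρVD/μ = 789·0.366·0.00728/0.00134 = 1569 < 2300, so the laminar assumption holds.

V ≈ 0.366 m/s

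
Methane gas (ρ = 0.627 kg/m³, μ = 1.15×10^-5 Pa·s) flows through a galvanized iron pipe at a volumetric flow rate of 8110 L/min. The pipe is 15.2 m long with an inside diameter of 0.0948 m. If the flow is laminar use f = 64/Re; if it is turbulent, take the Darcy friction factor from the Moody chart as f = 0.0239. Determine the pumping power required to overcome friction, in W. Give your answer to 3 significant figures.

P ≈ 59.5 W

Q = 8110 L/min = 8110/60000 = 0.1352 m³/s.
Cross-sectional area A = πD²/4 = π(0.0948)²/4 = 0.007058 m²; mean velocity V = Q/A = 0.1352/0.007058 = 19.15 m/s.
Reynolds number Re = ρVD/μ = 0.627 · 19.15 · 0.0948 / 1.15e-05 = 9.898e+04.
Re > 4000 → turbulent; use the Moody-chart value f = 0.0239.
Darcy-Weisbach: ΔP = f(L/D)(ρV²/2) = 0.0239·(15.2/0.0948)·(0.627·19.15²/2) = 0.0239·160.3·115 = 440.6 Pa.
Pumping power P = QΔP = 0.1352·440.6 = 59.55 W = 59.5 W.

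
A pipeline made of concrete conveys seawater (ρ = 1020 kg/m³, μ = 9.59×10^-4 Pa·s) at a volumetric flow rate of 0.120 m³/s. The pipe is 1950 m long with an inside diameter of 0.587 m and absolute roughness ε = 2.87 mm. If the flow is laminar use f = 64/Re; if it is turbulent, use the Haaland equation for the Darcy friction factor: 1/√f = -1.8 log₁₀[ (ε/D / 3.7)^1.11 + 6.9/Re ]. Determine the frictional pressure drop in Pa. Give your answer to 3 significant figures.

ΔP ≈ 10200 Pa

Cross-sectional area A = πD²/4 = π(0.587)²/4 = 0.2706 m²; mean velocity V = Q/A = 0.12/0.2706 = 0.4434 m/s.
Reynolds number Re = ρVD/μ = 1020 · 0.4434 · 0.587 / 0.000959 = 2.768e+05.
Re > 4000 → turbulent. Relative roughness ε/D = 0.00287/0.587 = 0.00489. Haaland: 1/√f = -1.8 log₁₀[(0.00489/3.7)^1.11 + 6.9/2.768e+05] = -1.8 log₁₀[0.000637 + 2.49e-05] = 5.722, so f = 0.03054.
Darcy-Weisbach: ΔP = f(L/D)(ρV²/2) = 0.03054·(1950/0.587)·(1020·0.4434²/2) = 0.03054·3322·100.3 = 1.017e+04 Pa.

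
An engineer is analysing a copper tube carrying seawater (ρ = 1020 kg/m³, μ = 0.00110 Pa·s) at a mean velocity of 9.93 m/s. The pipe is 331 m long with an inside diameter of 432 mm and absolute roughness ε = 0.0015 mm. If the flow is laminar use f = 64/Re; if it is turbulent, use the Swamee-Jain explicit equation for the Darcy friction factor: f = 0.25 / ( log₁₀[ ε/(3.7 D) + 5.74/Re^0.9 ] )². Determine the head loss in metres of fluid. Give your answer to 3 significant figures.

Reynolds number Re = ρVD/μ = 1020 · 9.93 · 0.432 / 0.0011 = 3.978e+06.
Re > 4000 → turbulent. Relative roughness ε/D = 1.5e-06/0.432 = 3.47e-06. Swamee-Jain: f = 0.25/(log₁₀[3.47e-06/3.7 + 5.74/3.978e+06^0.9])² = 0.25/(log₁₀[9.38e-07 + 6.6e-06])² = 0.25/(-5.123)² = 0.009526.
Darcy-Weisbach: ΔP = f(L/D)(ρV²/2) = 0.009526·(331/0.432)·(1020·9.93²/2) = 0.009526·766.2·5.029e+04 = 3.67e+05 Pa.
Head loss h_f = ΔP/(ρg) = 3.67e+05/(1020·9.81) = 36.7 m.

h_f ≈ 36.7 m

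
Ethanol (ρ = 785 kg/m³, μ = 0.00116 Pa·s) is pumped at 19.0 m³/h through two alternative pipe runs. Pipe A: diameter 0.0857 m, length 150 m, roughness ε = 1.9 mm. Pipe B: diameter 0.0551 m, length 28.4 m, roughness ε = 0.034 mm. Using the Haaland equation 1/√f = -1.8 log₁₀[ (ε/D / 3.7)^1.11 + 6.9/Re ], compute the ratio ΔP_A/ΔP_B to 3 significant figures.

ΔP_A/ΔP_B ≈ 1.42

Pipe A: V = Q/A = 0.005278/0.005768 = 0.915 m/s; Re = 5.306e+04; ε/D = 0.0222; Haaland → f = 0.05139; ΔP_A = f(L/D)(ρV²/2) = 2.956e+04 Pa.
Pipe B: V = Q/A = 0.005278/0.002384 = 2.213 m/s; Re = 8.253e+04; ε/D = 0.000617; Haaland → f = 0.02103; ΔP_B = f(L/D)(ρV²/2) = 2.085e+04 Pa.
ΔP_A/ΔP_B = 2.956e+04/2.085e+04 = 1.42.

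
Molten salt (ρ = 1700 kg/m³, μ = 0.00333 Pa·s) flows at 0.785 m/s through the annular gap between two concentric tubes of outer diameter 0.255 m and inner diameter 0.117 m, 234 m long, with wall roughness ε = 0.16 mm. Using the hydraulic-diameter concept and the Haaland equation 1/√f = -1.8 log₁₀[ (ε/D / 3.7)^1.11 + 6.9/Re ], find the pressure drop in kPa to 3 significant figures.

ΔP ≈ 21.2 kPa

Hydraulic diameter D_h = 4A/P = D_o - D_i = 0.255 - 0.117 = 0.138 m.
Re = ρVD_h/μ = 1700·0.785·0.138/0.00333 = 5.53e+04.
ε/D_h = 0.00016/0.138 = 0.00116; Haaland gives 1/√f = -1.8 log₁₀[0.000129+0.000125] = 6.472, so f = 0.02387.
ΔP = f(L/D_h)(ρV²/2) = 0.02387·234/0.138·523.8 = 2.12e+04 Pa.
ΔP = 21.2 kPa.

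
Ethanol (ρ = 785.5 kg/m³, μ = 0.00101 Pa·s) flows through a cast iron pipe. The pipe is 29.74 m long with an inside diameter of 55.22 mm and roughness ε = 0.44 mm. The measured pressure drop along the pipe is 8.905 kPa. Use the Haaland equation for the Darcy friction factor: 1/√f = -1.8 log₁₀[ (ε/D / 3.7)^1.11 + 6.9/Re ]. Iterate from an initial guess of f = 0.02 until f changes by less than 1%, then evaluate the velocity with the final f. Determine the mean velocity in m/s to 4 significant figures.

Rearranging Darcy-Weisbach: V = √(2·ΔP·D/(f·L·ρ)). With ε/D = 0.00044/0.05522 = 0.00797, iterate starting from f = 0.02:
  f = 0.02 → V = √(2·8905·0.05522/(0.02·29.74·785.5)) = 1.451 m/s; Re = ρVD/μ = 6.231e+04; f → 0.03624
  f = 0.03624 → V = 1.078 m/s; Re = 4.629e+04; f → 0.03658
Converged (Δf/f < 1%). With the final f = 0.03658: V = √(2·8905·0.05522/(0.03658·29.74·785.5)) = 1.073 m/s.

V ≈ 1.073 m/s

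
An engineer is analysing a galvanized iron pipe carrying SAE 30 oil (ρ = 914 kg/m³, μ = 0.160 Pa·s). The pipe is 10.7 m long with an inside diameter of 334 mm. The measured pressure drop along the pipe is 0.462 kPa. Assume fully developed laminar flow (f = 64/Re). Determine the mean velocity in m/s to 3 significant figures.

For laminar flow, f = 64/Re with Re = ρVD/μ, so Darcy-Weisbach reduces to ΔP = 32μLV/D². Solving for V: V = ΔP·D²/(32μL) = 462·(0.334)²/(32·0.16·10.7) = 0.9408 m/s.
Check: Re = ρVD/μ = 914·0.9408·0.334/0.16 = 1795 < 2300, so the laminar assumption holds.

V ≈ 0.941 m/s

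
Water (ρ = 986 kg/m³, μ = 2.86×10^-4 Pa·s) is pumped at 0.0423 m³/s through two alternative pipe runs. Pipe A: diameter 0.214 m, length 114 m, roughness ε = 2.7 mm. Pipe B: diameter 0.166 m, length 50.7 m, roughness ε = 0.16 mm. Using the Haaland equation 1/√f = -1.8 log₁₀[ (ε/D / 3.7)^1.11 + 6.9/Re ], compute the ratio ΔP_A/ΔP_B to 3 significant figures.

ΔP_A/ΔP_B ≈ 1.32

Pipe A: V = Q/A = 0.0423/0.03597 = 1.176 m/s; Re = 8.677e+05; ε/D = 0.0126; Haaland → f = 0.04121; ΔP_A = f(L/D)(ρV²/2) = 1.497e+04 Pa.
Pipe B: V = Q/A = 0.0423/0.02164 = 1.954 m/s; Re = 1.119e+06; ε/D = 0.000964; Haaland → f = 0.01974; ΔP_B = f(L/D)(ρV²/2) = 1.136e+04 Pa.
ΔP_A/ΔP_B = 1.497e+04/1.136e+04 = 1.32.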